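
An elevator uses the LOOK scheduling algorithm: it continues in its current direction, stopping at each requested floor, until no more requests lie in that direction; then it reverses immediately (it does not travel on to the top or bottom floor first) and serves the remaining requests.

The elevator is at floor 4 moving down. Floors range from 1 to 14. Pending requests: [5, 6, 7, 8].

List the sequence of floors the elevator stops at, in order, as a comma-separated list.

Answer: 5, 6, 7, 8

Derivation:
Current: 4, moving DOWN
Serve below first (descending): []
Then reverse, serve above (ascending): [5, 6, 7, 8]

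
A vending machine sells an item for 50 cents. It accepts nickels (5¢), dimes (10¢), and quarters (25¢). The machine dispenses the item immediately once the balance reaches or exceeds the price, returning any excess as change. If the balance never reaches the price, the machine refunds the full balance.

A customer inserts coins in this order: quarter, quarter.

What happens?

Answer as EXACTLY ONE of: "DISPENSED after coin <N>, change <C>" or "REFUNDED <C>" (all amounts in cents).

Answer: DISPENSED after coin 2, change 0

Derivation:
Price: 50¢
Coin 1 (quarter, 25¢): balance = 25¢
Coin 2 (quarter, 25¢): balance = 50¢
  → balance >= price → DISPENSE, change = 50 - 50 = 0¢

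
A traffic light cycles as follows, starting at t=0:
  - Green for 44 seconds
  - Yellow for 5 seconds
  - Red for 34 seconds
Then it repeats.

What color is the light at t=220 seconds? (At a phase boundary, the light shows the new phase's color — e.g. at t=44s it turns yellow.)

Answer: red

Derivation:
Cycle length = 44 + 5 + 34 = 83s
t = 220, phase_t = 220 mod 83 = 54
54 >= 49 → RED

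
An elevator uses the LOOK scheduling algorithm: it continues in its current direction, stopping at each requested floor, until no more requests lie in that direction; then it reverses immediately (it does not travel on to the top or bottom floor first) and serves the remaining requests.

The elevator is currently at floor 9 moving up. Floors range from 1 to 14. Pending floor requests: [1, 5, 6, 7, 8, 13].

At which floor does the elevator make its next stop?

Current floor: 9, direction: up
Requests above: [13]
Requests below: [1, 5, 6, 7, 8]
Moving up and requests lie above → nearest above is min([13]) = 13

Answer: 13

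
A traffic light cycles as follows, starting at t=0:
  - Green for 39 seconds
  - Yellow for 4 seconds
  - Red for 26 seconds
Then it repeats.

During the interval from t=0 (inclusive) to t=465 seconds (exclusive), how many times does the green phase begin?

Answer: 7

Derivation:
Cycle = 39+4+26 = 69s
green phase starts at t = k*69 + 0 for k=0,1,2,...
Need k*69+0 < 465 → k < 6.739
k ∈ {0, ..., 6} → 7 starts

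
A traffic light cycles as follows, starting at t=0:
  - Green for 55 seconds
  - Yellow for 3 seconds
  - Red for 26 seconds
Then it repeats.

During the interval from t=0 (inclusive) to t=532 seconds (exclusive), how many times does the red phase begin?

Cycle = 55+3+26 = 84s
red phase starts at t = k*84 + 58 for k=0,1,2,...
Need k*84+58 < 532 → k < 5.643
k ∈ {0, ..., 5} → 6 starts

Answer: 6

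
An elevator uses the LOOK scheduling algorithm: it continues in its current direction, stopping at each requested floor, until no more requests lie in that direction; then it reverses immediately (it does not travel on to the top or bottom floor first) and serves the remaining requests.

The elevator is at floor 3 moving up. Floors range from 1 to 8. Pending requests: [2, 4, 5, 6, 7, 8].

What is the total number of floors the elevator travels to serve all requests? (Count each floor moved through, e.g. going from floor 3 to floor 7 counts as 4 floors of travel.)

Answer: 11

Derivation:
Start at floor 3 moving up, LOOK stop order: [4, 5, 6, 7, 8, 2]
  3 → 4: |4-3| = 1, total = 1
  4 → 5: |5-4| = 1, total = 2
  5 → 6: |6-5| = 1, total = 3
  6 → 7: |7-6| = 1, total = 4
  7 → 8: |8-7| = 1, total = 5
  8 → 2: |2-8| = 6, total = 11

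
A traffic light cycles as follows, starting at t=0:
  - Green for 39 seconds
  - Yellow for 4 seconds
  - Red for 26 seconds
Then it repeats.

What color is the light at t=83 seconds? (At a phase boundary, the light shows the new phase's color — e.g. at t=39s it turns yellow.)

Answer: green

Derivation:
Cycle length = 39 + 4 + 26 = 69s
t = 83, phase_t = 83 mod 69 = 14
14 < 39 (green end) → GREEN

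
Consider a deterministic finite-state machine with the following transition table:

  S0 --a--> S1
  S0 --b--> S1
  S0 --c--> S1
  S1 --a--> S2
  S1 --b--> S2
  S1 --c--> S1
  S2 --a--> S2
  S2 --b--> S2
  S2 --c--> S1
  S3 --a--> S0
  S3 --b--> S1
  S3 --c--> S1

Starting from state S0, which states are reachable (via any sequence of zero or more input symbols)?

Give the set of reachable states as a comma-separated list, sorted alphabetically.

BFS from S0:
  visit S0: S0--a-->S1 (new), S0--b-->S1 (seen), S0--c-->S1 (seen)
  visit S1: S1--a-->S2 (new), S1--b-->S2 (seen), S1--c-->S1 (seen)
  visit S2: S2--a-->S2 (seen), S2--b-->S2 (seen), S2--c-->S1 (seen)

Answer: S0, S1, S2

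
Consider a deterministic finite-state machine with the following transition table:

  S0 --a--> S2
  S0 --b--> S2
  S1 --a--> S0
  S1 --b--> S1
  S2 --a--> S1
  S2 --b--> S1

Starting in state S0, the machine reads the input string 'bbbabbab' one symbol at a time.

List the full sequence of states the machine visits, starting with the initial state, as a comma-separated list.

Start: S0
  read 'b': S0 --b--> S2
  read 'b': S2 --b--> S1
  read 'b': S1 --b--> S1
  read 'a': S1 --a--> S0
  read 'b': S0 --b--> S2
  read 'b': S2 --b--> S1
  read 'a': S1 --a--> S0
  read 'b': S0 --b--> S2

Answer: S0, S2, S1, S1, S0, S2, S1, S0, S2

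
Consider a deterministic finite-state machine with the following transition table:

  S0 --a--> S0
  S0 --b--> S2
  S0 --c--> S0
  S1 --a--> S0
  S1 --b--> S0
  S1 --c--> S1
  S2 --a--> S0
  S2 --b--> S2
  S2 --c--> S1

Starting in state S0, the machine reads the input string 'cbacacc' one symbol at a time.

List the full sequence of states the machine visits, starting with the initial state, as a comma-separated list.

Answer: S0, S0, S2, S0, S0, S0, S0, S0

Derivation:
Start: S0
  read 'c': S0 --c--> S0
  read 'b': S0 --b--> S2
  read 'a': S2 --a--> S0
  read 'c': S0 --c--> S0
  read 'a': S0 --a--> S0
  read 'c': S0 --c--> S0
  read 'c': S0 --c--> S0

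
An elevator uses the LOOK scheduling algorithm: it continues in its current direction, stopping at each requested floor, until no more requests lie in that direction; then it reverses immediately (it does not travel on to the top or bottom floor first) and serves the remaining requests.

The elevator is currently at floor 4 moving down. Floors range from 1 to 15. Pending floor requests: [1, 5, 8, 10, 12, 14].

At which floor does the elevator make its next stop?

Current floor: 4, direction: down
Requests above: [5, 8, 10, 12, 14]
Requests below: [1]
Moving down and requests lie below → nearest below is max([1]) = 1

Answer: 1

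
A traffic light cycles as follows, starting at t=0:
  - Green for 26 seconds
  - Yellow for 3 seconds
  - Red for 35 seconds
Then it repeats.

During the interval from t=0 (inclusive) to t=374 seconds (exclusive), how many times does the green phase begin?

Answer: 6

Derivation:
Cycle = 26+3+35 = 64s
green phase starts at t = k*64 + 0 for k=0,1,2,...
Need k*64+0 < 374 → k < 5.844
k ∈ {0, ..., 5} → 6 starts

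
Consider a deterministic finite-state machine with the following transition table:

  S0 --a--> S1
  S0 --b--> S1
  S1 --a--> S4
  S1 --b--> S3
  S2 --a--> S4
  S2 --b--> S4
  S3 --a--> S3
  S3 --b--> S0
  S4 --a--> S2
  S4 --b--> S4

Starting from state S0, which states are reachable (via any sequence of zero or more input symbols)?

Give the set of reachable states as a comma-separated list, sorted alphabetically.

Answer: S0, S1, S2, S3, S4

Derivation:
BFS from S0:
  visit S0: S0--a-->S1 (new), S0--b-->S1 (seen)
  visit S1: S1--a-->S4 (new), S1--b-->S3 (new)
  visit S4: S4--a-->S2 (new), S4--b-->S4 (seen)
  visit S3: S3--a-->S3 (seen), S3--b-->S0 (seen)
  visit S2: S2--a-->S4 (seen), S2--b-->S4 (seen)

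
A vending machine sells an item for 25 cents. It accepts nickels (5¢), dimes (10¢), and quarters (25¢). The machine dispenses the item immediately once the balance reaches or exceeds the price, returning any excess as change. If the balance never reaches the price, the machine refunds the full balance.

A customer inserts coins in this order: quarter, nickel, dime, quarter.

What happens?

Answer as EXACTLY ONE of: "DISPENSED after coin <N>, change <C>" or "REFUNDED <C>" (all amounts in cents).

Price: 25¢
Coin 1 (quarter, 25¢): balance = 25¢
  → balance >= price → DISPENSE, change = 25 - 25 = 0¢

Answer: DISPENSED after coin 1, change 0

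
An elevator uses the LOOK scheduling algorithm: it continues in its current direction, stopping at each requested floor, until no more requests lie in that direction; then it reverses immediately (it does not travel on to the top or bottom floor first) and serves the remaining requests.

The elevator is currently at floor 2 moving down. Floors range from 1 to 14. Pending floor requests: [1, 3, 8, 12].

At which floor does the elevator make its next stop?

Current floor: 2, direction: down
Requests above: [3, 8, 12]
Requests below: [1]
Moving down and requests lie below → nearest below is max([1]) = 1

Answer: 1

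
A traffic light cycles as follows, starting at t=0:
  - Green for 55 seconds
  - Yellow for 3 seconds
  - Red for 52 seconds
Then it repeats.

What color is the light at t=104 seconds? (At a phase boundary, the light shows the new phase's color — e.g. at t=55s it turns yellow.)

Answer: red

Derivation:
Cycle length = 55 + 3 + 52 = 110s
t = 104, phase_t = 104 mod 110 = 104
104 >= 58 → RED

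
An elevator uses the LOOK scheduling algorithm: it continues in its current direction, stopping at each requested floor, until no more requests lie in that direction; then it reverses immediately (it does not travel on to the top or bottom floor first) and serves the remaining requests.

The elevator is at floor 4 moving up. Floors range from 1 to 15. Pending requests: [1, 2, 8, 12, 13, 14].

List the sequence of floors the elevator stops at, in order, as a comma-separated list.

Current: 4, moving UP
Serve above first (ascending): [8, 12, 13, 14]
Then reverse, serve below (descending): [2, 1]

Answer: 8, 12, 13, 14, 2, 1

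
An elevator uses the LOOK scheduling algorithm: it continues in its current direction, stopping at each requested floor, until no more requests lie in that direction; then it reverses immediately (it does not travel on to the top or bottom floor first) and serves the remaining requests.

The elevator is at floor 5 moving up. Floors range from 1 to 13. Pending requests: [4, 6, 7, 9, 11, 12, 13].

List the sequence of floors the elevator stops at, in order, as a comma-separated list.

Answer: 6, 7, 9, 11, 12, 13, 4

Derivation:
Current: 5, moving UP
Serve above first (ascending): [6, 7, 9, 11, 12, 13]
Then reverse, serve below (descending): [4]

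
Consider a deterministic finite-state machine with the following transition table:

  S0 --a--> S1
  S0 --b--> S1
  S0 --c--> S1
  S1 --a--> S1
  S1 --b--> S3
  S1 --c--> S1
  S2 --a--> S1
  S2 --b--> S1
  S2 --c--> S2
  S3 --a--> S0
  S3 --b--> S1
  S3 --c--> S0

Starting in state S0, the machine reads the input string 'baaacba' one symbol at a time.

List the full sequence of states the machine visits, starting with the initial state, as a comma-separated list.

Start: S0
  read 'b': S0 --b--> S1
  read 'a': S1 --a--> S1
  read 'a': S1 --a--> S1
  read 'a': S1 --a--> S1
  read 'c': S1 --c--> S1
  read 'b': S1 --b--> S3
  read 'a': S3 --a--> S0

Answer: S0, S1, S1, S1, S1, S1, S3, S0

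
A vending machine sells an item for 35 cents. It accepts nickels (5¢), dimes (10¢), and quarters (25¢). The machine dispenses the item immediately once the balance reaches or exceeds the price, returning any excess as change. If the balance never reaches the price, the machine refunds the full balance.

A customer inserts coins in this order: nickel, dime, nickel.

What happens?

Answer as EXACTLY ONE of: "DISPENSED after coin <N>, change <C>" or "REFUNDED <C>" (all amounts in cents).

Answer: REFUNDED 20

Derivation:
Price: 35¢
Coin 1 (nickel, 5¢): balance = 5¢
Coin 2 (dime, 10¢): balance = 15¢
Coin 3 (nickel, 5¢): balance = 20¢
All coins inserted, balance 20¢ < price 35¢ → REFUND 20¢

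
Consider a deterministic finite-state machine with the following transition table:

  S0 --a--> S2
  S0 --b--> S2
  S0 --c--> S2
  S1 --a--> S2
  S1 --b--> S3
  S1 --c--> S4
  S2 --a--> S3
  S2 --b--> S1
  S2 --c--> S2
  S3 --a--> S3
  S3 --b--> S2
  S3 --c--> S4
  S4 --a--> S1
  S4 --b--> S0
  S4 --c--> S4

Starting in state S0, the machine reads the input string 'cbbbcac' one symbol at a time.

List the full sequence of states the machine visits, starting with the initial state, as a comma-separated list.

Answer: S0, S2, S1, S3, S2, S2, S3, S4

Derivation:
Start: S0
  read 'c': S0 --c--> S2
  read 'b': S2 --b--> S1
  read 'b': S1 --b--> S3
  read 'b': S3 --b--> S2
  read 'c': S2 --c--> S2
  read 'a': S2 --a--> S3
  read 'c': S3 --c--> S4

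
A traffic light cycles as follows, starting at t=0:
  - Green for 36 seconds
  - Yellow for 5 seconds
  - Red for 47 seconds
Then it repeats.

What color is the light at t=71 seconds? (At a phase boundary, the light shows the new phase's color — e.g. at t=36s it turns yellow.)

Answer: red

Derivation:
Cycle length = 36 + 5 + 47 = 88s
t = 71, phase_t = 71 mod 88 = 71
71 >= 41 → RED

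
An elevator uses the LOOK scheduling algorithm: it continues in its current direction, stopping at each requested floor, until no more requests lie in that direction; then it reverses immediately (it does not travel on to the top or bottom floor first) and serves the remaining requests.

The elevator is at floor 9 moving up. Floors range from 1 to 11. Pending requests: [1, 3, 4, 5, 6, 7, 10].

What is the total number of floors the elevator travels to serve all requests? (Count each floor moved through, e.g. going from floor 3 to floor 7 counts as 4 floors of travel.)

Start at floor 9 moving up, LOOK stop order: [10, 7, 6, 5, 4, 3, 1]
  9 → 10: |10-9| = 1, total = 1
  10 → 7: |7-10| = 3, total = 4
  7 → 6: |6-7| = 1, total = 5
  6 → 5: |5-6| = 1, total = 6
  5 → 4: |4-5| = 1, total = 7
  4 → 3: |3-4| = 1, total = 8
  3 → 1: |1-3| = 2, total = 10

Answer: 10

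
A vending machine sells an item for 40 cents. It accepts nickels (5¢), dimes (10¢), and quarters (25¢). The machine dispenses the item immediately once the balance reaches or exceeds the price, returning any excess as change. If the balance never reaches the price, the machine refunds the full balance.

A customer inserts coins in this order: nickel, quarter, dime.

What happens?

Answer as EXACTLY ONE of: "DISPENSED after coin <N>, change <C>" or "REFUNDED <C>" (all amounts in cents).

Answer: DISPENSED after coin 3, change 0

Derivation:
Price: 40¢
Coin 1 (nickel, 5¢): balance = 5¢
Coin 2 (quarter, 25¢): balance = 30¢
Coin 3 (dime, 10¢): balance = 40¢
  → balance >= price → DISPENSE, change = 40 - 40 = 0¢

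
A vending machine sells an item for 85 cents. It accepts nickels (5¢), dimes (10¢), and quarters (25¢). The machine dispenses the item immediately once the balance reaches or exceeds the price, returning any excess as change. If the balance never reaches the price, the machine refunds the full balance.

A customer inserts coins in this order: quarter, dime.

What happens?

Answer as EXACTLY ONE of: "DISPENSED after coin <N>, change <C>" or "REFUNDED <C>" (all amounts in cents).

Price: 85¢
Coin 1 (quarter, 25¢): balance = 25¢
Coin 2 (dime, 10¢): balance = 35¢
All coins inserted, balance 35¢ < price 85¢ → REFUND 35¢

Answer: REFUNDED 35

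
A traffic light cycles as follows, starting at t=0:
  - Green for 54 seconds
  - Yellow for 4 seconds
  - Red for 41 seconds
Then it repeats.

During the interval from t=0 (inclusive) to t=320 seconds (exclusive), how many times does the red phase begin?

Cycle = 54+4+41 = 99s
red phase starts at t = k*99 + 58 for k=0,1,2,...
Need k*99+58 < 320 → k < 2.646
k ∈ {0, ..., 2} → 3 starts

Answer: 3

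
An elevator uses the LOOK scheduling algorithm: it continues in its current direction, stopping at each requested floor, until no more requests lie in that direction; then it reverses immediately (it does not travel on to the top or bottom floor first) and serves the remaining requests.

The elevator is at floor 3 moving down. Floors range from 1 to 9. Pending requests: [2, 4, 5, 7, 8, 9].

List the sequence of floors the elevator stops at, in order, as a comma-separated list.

Current: 3, moving DOWN
Serve below first (descending): [2]
Then reverse, serve above (ascending): [4, 5, 7, 8, 9]

Answer: 2, 4, 5, 7, 8, 9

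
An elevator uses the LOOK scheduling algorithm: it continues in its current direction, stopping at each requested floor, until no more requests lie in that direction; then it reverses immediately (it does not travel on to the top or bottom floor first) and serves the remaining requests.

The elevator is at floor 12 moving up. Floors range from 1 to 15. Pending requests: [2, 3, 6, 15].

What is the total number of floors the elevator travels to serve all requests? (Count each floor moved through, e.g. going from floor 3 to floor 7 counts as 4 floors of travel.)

Answer: 16

Derivation:
Start at floor 12 moving up, LOOK stop order: [15, 6, 3, 2]
  12 → 15: |15-12| = 3, total = 3
  15 → 6: |6-15| = 9, total = 12
  6 → 3: |3-6| = 3, total = 15
  3 → 2: |2-3| = 1, total = 16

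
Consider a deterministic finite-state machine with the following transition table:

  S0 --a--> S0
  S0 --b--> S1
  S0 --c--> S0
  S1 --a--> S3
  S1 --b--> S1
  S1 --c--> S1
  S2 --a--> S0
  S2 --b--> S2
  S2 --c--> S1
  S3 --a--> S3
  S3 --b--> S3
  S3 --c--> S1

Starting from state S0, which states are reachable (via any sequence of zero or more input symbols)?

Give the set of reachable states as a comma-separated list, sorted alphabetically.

Answer: S0, S1, S3

Derivation:
BFS from S0:
  visit S0: S0--a-->S0 (seen), S0--b-->S1 (new), S0--c-->S0 (seen)
  visit S1: S1--a-->S3 (new), S1--b-->S1 (seen), S1--c-->S1 (seen)
  visit S3: S3--a-->S3 (seen), S3--b-->S3 (seen), S3--c-->S1 (seen)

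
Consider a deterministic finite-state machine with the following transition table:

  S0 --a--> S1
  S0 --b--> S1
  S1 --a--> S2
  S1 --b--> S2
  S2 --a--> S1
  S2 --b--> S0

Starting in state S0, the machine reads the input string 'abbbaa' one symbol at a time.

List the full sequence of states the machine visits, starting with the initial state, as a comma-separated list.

Start: S0
  read 'a': S0 --a--> S1
  read 'b': S1 --b--> S2
  read 'b': S2 --b--> S0
  read 'b': S0 --b--> S1
  read 'a': S1 --a--> S2
  read 'a': S2 --a--> S1

Answer: S0, S1, S2, S0, S1, S2, S1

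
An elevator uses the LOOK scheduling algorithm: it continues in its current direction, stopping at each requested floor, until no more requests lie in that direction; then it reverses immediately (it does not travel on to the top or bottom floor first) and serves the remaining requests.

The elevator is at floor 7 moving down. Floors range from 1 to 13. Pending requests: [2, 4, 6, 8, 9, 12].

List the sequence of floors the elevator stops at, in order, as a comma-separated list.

Answer: 6, 4, 2, 8, 9, 12

Derivation:
Current: 7, moving DOWN
Serve below first (descending): [6, 4, 2]
Then reverse, serve above (ascending): [8, 9, 12]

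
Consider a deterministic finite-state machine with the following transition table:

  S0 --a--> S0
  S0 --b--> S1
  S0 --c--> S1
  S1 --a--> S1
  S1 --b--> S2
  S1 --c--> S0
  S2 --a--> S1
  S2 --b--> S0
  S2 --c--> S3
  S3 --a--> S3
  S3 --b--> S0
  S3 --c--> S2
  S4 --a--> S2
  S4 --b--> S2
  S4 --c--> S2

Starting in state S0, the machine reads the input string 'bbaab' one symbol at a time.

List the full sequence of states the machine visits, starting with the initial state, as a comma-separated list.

Answer: S0, S1, S2, S1, S1, S2

Derivation:
Start: S0
  read 'b': S0 --b--> S1
  read 'b': S1 --b--> S2
  read 'a': S2 --a--> S1
  read 'a': S1 --a--> S1
  read 'b': S1 --b--> S2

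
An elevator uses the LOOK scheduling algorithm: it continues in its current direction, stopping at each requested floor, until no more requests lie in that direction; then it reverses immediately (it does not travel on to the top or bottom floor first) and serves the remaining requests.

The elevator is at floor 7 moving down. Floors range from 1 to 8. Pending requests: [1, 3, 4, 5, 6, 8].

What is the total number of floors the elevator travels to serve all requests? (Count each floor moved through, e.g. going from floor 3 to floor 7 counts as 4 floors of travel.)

Start at floor 7 moving down, LOOK stop order: [6, 5, 4, 3, 1, 8]
  7 → 6: |6-7| = 1, total = 1
  6 → 5: |5-6| = 1, total = 2
  5 → 4: |4-5| = 1, total = 3
  4 → 3: |3-4| = 1, total = 4
  3 → 1: |1-3| = 2, total = 6
  1 → 8: |8-1| = 7, total = 13

Answer: 13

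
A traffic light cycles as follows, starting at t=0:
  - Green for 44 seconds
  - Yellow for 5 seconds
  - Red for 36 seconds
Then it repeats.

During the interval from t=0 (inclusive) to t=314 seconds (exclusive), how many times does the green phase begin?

Cycle = 44+5+36 = 85s
green phase starts at t = k*85 + 0 for k=0,1,2,...
Need k*85+0 < 314 → k < 3.694
k ∈ {0, ..., 3} → 4 starts

Answer: 4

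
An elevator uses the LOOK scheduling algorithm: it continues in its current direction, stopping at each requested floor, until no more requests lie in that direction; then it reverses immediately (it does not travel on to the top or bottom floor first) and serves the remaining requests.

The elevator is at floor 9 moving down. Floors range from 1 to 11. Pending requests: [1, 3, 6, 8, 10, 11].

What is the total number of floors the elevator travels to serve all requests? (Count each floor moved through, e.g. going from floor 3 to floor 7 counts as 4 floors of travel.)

Answer: 18

Derivation:
Start at floor 9 moving down, LOOK stop order: [8, 6, 3, 1, 10, 11]
  9 → 8: |8-9| = 1, total = 1
  8 → 6: |6-8| = 2, total = 3
  6 → 3: |3-6| = 3, total = 6
  3 → 1: |1-3| = 2, total = 8
  1 → 10: |10-1| = 9, total = 17
  10 → 11: |11-10| = 1, total = 18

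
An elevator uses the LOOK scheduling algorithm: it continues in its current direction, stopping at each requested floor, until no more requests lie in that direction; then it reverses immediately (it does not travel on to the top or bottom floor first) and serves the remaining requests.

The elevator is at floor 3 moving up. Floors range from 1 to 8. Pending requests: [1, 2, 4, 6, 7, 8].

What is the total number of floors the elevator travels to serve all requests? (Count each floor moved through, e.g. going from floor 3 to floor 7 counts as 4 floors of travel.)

Start at floor 3 moving up, LOOK stop order: [4, 6, 7, 8, 2, 1]
  3 → 4: |4-3| = 1, total = 1
  4 → 6: |6-4| = 2, total = 3
  6 → 7: |7-6| = 1, total = 4
  7 → 8: |8-7| = 1, total = 5
  8 → 2: |2-8| = 6, total = 11
  2 → 1: |1-2| = 1, total = 12

Answer: 12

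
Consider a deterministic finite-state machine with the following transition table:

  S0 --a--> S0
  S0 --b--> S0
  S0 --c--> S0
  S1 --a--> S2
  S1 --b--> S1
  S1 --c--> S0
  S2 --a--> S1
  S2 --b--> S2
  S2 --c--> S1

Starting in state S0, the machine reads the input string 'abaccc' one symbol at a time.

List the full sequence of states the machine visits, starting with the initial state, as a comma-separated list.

Start: S0
  read 'a': S0 --a--> S0
  read 'b': S0 --b--> S0
  read 'a': S0 --a--> S0
  read 'c': S0 --c--> S0
  read 'c': S0 --c--> S0
  read 'c': S0 --c--> S0

Answer: S0, S0, S0, S0, S0, S0, S0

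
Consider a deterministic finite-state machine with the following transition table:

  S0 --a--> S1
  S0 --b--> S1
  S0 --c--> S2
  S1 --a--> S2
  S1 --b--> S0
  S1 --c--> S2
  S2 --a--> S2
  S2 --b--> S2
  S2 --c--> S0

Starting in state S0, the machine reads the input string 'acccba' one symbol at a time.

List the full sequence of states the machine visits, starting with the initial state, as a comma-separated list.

Answer: S0, S1, S2, S0, S2, S2, S2

Derivation:
Start: S0
  read 'a': S0 --a--> S1
  read 'c': S1 --c--> S2
  read 'c': S2 --c--> S0
  read 'c': S0 --c--> S2
  read 'b': S2 --b--> S2
  read 'a': S2 --a--> S2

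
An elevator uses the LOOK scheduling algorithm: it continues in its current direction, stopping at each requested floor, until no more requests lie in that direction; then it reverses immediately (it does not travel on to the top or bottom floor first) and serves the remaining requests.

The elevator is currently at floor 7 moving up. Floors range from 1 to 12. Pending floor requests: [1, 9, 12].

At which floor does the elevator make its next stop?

Current floor: 7, direction: up
Requests above: [9, 12]
Requests below: [1]
Moving up and requests lie above → nearest above is min([9, 12]) = 9

Answer: 9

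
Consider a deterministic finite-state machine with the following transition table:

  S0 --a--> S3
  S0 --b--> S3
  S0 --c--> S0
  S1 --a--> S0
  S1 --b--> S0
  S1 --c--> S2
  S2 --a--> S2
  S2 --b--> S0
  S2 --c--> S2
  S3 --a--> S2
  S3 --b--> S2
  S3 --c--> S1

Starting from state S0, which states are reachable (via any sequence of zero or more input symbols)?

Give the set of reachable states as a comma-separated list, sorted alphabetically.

BFS from S0:
  visit S0: S0--a-->S3 (new), S0--b-->S3 (seen), S0--c-->S0 (seen)
  visit S3: S3--a-->S2 (new), S3--b-->S2 (seen), S3--c-->S1 (new)
  visit S2: S2--a-->S2 (seen), S2--b-->S0 (seen), S2--c-->S2 (seen)
  visit S1: S1--a-->S0 (seen), S1--b-->S0 (seen), S1--c-->S2 (seen)

Answer: S0, S1, S2, S3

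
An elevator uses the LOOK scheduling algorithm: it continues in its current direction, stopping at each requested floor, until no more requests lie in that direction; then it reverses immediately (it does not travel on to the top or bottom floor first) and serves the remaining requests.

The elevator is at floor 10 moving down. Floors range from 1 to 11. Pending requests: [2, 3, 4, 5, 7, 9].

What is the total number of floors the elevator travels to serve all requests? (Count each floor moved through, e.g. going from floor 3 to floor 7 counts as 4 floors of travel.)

Answer: 8

Derivation:
Start at floor 10 moving down, LOOK stop order: [9, 7, 5, 4, 3, 2]
  10 → 9: |9-10| = 1, total = 1
  9 → 7: |7-9| = 2, total = 3
  7 → 5: |5-7| = 2, total = 5
  5 → 4: |4-5| = 1, total = 6
  4 → 3: |3-4| = 1, total = 7
  3 → 2: |2-3| = 1, total = 8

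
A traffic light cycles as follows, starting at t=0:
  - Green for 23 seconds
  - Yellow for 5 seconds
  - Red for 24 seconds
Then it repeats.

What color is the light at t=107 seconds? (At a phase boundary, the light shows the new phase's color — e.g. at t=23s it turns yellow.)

Answer: green

Derivation:
Cycle length = 23 + 5 + 24 = 52s
t = 107, phase_t = 107 mod 52 = 3
3 < 23 (green end) → GREEN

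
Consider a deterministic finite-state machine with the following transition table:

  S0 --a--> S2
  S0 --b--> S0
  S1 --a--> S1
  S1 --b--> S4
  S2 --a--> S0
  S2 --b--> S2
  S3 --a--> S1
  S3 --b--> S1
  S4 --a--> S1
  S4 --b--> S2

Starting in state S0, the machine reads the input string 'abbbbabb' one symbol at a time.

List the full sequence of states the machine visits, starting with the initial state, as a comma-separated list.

Answer: S0, S2, S2, S2, S2, S2, S0, S0, S0

Derivation:
Start: S0
  read 'a': S0 --a--> S2
  read 'b': S2 --b--> S2
  read 'b': S2 --b--> S2
  read 'b': S2 --b--> S2
  read 'b': S2 --b--> S2
  read 'a': S2 --a--> S0
  read 'b': S0 --b--> S0
  read 'b': S0 --b--> S0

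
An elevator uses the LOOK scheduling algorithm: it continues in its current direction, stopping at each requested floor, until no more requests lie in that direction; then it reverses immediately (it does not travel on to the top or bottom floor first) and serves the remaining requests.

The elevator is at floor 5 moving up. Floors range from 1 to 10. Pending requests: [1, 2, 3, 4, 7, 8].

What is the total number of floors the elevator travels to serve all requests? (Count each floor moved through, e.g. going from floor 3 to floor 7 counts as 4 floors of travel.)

Answer: 10

Derivation:
Start at floor 5 moving up, LOOK stop order: [7, 8, 4, 3, 2, 1]
  5 → 7: |7-5| = 2, total = 2
  7 → 8: |8-7| = 1, total = 3
  8 → 4: |4-8| = 4, total = 7
  4 → 3: |3-4| = 1, total = 8
  3 → 2: |2-3| = 1, total = 9
  2 → 1: |1-2| = 1, total = 10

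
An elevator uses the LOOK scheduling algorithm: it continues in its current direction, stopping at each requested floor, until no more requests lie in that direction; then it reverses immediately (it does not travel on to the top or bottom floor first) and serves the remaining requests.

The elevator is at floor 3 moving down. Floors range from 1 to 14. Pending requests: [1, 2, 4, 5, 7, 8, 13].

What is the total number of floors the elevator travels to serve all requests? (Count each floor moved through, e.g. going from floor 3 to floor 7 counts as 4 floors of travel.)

Start at floor 3 moving down, LOOK stop order: [2, 1, 4, 5, 7, 8, 13]
  3 → 2: |2-3| = 1, total = 1
  2 → 1: |1-2| = 1, total = 2
  1 → 4: |4-1| = 3, total = 5
  4 → 5: |5-4| = 1, total = 6
  5 → 7: |7-5| = 2, total = 8
  7 → 8: |8-7| = 1, total = 9
  8 → 13: |13-8| = 5, total = 14

Answer: 14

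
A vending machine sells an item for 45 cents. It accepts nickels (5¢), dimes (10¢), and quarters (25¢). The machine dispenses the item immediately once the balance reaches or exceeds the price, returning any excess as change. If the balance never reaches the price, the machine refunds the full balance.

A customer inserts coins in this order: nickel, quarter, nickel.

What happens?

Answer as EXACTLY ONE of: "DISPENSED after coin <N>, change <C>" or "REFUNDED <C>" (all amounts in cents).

Price: 45¢
Coin 1 (nickel, 5¢): balance = 5¢
Coin 2 (quarter, 25¢): balance = 30¢
Coin 3 (nickel, 5¢): balance = 35¢
All coins inserted, balance 35¢ < price 45¢ → REFUND 35¢

Answer: REFUNDED 35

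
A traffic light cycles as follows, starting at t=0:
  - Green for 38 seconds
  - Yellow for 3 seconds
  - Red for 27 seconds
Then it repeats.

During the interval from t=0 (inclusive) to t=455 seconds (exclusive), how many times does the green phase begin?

Answer: 7

Derivation:
Cycle = 38+3+27 = 68s
green phase starts at t = k*68 + 0 for k=0,1,2,...
Need k*68+0 < 455 → k < 6.691
k ∈ {0, ..., 6} → 7 starts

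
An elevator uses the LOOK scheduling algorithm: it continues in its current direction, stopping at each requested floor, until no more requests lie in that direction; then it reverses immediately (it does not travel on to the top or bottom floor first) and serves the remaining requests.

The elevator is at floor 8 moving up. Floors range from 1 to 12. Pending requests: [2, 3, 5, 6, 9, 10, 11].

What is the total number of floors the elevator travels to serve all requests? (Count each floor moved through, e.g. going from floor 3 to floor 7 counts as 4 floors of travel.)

Answer: 12

Derivation:
Start at floor 8 moving up, LOOK stop order: [9, 10, 11, 6, 5, 3, 2]
  8 → 9: |9-8| = 1, total = 1
  9 → 10: |10-9| = 1, total = 2
  10 → 11: |11-10| = 1, total = 3
  11 → 6: |6-11| = 5, total = 8
  6 → 5: |5-6| = 1, total = 9
  5 → 3: |3-5| = 2, total = 11
  3 → 2: |2-3| = 1, total = 12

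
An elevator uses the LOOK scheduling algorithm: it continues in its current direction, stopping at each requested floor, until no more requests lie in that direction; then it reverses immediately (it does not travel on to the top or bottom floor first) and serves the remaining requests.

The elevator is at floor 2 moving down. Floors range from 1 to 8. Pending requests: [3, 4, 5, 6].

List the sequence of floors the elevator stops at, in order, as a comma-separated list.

Answer: 3, 4, 5, 6

Derivation:
Current: 2, moving DOWN
Serve below first (descending): []
Then reverse, serve above (ascending): [3, 4, 5, 6]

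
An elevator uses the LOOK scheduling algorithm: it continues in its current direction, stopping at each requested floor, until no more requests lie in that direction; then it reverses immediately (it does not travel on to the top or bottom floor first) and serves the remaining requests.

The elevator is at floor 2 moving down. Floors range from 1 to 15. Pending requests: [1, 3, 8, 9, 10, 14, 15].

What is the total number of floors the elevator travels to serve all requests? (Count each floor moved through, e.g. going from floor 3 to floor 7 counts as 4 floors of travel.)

Answer: 15

Derivation:
Start at floor 2 moving down, LOOK stop order: [1, 3, 8, 9, 10, 14, 15]
  2 → 1: |1-2| = 1, total = 1
  1 → 3: |3-1| = 2, total = 3
  3 → 8: |8-3| = 5, total = 8
  8 → 9: |9-8| = 1, total = 9
  9 → 10: |10-9| = 1, total = 10
  10 → 14: |14-10| = 4, total = 14
  14 → 15: |15-14| = 1, total = 15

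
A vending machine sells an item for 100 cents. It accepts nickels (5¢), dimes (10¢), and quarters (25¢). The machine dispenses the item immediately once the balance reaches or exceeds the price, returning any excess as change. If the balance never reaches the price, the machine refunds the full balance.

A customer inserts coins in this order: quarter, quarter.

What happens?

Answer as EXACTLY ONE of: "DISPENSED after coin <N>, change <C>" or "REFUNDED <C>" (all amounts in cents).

Answer: REFUNDED 50

Derivation:
Price: 100¢
Coin 1 (quarter, 25¢): balance = 25¢
Coin 2 (quarter, 25¢): balance = 50¢
All coins inserted, balance 50¢ < price 100¢ → REFUND 50¢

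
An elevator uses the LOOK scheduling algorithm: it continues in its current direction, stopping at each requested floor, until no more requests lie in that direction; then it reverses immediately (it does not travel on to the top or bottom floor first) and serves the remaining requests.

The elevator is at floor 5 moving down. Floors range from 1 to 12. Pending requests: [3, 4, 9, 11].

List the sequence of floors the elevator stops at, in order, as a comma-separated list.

Answer: 4, 3, 9, 11

Derivation:
Current: 5, moving DOWN
Serve below first (descending): [4, 3]
Then reverse, serve above (ascending): [9, 11]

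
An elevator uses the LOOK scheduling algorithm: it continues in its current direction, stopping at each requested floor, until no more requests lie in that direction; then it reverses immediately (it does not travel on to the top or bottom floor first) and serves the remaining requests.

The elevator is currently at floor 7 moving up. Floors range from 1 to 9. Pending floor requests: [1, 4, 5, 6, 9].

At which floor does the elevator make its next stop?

Answer: 9

Derivation:
Current floor: 7, direction: up
Requests above: [9]
Requests below: [1, 4, 5, 6]
Moving up and requests lie above → nearest above is min([9]) = 9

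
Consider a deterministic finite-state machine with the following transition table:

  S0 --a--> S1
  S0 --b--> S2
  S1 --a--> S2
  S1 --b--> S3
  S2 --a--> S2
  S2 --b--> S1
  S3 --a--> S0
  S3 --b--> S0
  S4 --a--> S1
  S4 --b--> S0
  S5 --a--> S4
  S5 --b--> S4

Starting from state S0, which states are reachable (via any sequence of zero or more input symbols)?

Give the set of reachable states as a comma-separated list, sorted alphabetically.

BFS from S0:
  visit S0: S0--a-->S1 (new), S0--b-->S2 (new)
  visit S1: S1--a-->S2 (seen), S1--b-->S3 (new)
  visit S2: S2--a-->S2 (seen), S2--b-->S1 (seen)
  visit S3: S3--a-->S0 (seen), S3--b-->S0 (seen)

Answer: S0, S1, S2, S3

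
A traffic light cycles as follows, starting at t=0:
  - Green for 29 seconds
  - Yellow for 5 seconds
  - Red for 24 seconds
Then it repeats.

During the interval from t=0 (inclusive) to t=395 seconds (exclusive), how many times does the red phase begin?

Cycle = 29+5+24 = 58s
red phase starts at t = k*58 + 34 for k=0,1,2,...
Need k*58+34 < 395 → k < 6.224
k ∈ {0, ..., 6} → 7 starts

Answer: 7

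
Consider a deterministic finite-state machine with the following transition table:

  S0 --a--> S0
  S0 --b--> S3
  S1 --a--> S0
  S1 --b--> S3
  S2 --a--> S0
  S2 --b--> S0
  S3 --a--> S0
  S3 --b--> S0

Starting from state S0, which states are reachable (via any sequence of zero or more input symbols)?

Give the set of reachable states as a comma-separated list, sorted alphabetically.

Answer: S0, S3

Derivation:
BFS from S0:
  visit S0: S0--a-->S0 (seen), S0--b-->S3 (new)
  visit S3: S3--a-->S0 (seen), S3--b-->S0 (seen)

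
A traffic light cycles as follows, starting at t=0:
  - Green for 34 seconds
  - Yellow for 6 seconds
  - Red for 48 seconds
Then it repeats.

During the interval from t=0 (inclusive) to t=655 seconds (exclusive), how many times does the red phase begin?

Cycle = 34+6+48 = 88s
red phase starts at t = k*88 + 40 for k=0,1,2,...
Need k*88+40 < 655 → k < 6.989
k ∈ {0, ..., 6} → 7 starts

Answer: 7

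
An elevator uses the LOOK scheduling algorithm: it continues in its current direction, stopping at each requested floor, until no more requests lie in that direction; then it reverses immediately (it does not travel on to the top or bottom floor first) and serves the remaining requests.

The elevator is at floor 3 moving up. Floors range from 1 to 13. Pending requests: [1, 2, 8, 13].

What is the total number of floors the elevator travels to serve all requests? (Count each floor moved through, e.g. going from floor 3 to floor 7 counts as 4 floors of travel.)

Start at floor 3 moving up, LOOK stop order: [8, 13, 2, 1]
  3 → 8: |8-3| = 5, total = 5
  8 → 13: |13-8| = 5, total = 10
  13 → 2: |2-13| = 11, total = 21
  2 → 1: |1-2| = 1, total = 22

Answer: 22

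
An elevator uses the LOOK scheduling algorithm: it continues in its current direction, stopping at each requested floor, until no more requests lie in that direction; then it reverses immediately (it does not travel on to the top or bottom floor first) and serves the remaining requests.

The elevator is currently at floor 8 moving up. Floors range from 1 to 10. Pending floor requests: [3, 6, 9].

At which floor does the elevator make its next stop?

Answer: 9

Derivation:
Current floor: 8, direction: up
Requests above: [9]
Requests below: [3, 6]
Moving up and requests lie above → nearest above is min([9]) = 9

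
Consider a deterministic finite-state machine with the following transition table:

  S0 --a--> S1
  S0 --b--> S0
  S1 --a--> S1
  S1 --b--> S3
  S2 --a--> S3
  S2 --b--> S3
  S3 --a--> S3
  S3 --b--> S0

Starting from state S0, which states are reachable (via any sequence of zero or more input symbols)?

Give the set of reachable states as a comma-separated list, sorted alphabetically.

BFS from S0:
  visit S0: S0--a-->S1 (new), S0--b-->S0 (seen)
  visit S1: S1--a-->S1 (seen), S1--b-->S3 (new)
  visit S3: S3--a-->S3 (seen), S3--b-->S0 (seen)

Answer: S0, S1, S3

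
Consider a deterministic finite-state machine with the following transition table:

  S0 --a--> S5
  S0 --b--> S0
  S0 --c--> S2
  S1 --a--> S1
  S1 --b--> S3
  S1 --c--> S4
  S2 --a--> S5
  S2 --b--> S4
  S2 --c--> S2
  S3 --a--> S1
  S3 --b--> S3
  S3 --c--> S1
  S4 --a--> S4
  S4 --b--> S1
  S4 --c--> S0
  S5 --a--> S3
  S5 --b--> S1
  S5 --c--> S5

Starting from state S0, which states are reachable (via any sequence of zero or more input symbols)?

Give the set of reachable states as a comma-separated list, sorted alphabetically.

BFS from S0:
  visit S0: S0--a-->S5 (new), S0--b-->S0 (seen), S0--c-->S2 (new)
  visit S5: S5--a-->S3 (new), S5--b-->S1 (new), S5--c-->S5 (seen)
  visit S2: S2--a-->S5 (seen), S2--b-->S4 (new), S2--c-->S2 (seen)
  visit S3: S3--a-->S1 (seen), S3--b-->S3 (seen), S3--c-->S1 (seen)
  visit S1: S1--a-->S1 (seen), S1--b-->S3 (seen), S1--c-->S4 (seen)
  visit S4: S4--a-->S4 (seen), S4--b-->S1 (seen), S4--c-->S0 (seen)

Answer: S0, S1, S2, S3, S4, S5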